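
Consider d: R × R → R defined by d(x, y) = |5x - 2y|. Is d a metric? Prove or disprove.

No. d fails symmetry: d(9, 4) = |5·9 - 2·4| = |37| = 37, but d(4, 9) = |5·4 - 2·9| = |2| = 2. Since 37 ≠ 2, d(x,y) ≠ d(y,x) in general.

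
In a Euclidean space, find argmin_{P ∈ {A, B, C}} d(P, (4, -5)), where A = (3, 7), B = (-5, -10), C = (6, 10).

Distances: d(A) ≈ 12.0416, d(B) ≈ 10.2956, d(C) ≈ 15.1327. Nearest: B = (-5, -10) with distance 10.2956.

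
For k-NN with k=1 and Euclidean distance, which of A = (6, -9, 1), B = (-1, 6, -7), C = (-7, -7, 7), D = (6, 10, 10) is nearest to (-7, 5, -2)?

Distances: d(A) ≈ 19.3391, d(B) ≈ 7.874, d(C) = 15, d(D) ≈ 18.3848. Nearest: B = (-1, 6, -7) with distance 7.874.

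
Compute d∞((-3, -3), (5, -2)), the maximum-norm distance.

max(|x_i - y_i|) = max(|-3 - 5|, |-3 - (-2)|) = max(8, 1) = 8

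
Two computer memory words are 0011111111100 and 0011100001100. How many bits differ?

Differing positions: 6, 7, 8, 9. Hamming distance = 4.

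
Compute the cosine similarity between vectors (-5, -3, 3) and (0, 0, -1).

With u = (-5, -3, 3), v = (0, 0, -1):
u·v = (-5)·0 + (-3)·0 + 3·(-1) = 0 + 0 + (-3) = -3.
|u| = √((-5)² + (-3)² + 3²) = √43, |v| = √(0² + 0² + (-1)²) = √1, so |u||v| = √(43·1) = √43.
cos θ = (u·v)/(|u||v|) = -3/√43 ≈ -0.4575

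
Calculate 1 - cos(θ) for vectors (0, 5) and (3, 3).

With u = (0, 5), v = (3, 3):
u·v = 0·3 + 5·3 = 0 + 15 = 15.
|u| = √(0² + 5²) = √25, |v| = √(3² + 3²) = √18, so |u||v| = √(25·18) = √450.
cos θ = (u·v)/(|u||v|) = 15/√450 ≈ 0.7071
Cosine distance = 1 - cos θ ≈ 1 - 0.7071 = 0.2929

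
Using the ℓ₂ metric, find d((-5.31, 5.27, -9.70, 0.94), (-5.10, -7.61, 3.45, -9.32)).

√(Σ(x_i - y_i)²) = √((-5.31 - (-5.1))² + (5.27 - (-7.61))² + (-9.7 - 3.45)² + (0.94 - (-9.32))²)
= √((-0.21)² + 12.88² + (-13.15)² + 10.26²) = √(0.0441 + 165.8944 + 172.9225 + 105.2676) = √444.1286 ≈ 21.0744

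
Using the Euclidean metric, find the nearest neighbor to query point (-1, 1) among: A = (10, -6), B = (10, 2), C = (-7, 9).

Distances: d(A) ≈ 13.0384, d(B) ≈ 11.0454, d(C) = 10. Nearest: C = (-7, 9) with distance 10.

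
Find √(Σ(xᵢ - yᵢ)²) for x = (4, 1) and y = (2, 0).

√(Σ(x_i - y_i)²) = √((4 - 2)² + (1 - 0)²)
= √(2² + 1²) = √(4 + 1) = √5 ≈ 2.2361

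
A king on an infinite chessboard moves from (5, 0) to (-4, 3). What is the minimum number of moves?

max(|x_i - y_i|) = max(|5 - (-4)|, |0 - 3|) = max(9, 3) = 9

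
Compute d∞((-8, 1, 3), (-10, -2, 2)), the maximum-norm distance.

max(|x_i - y_i|) = max(|-8 - (-10)|, |1 - (-2)|, |3 - 2|) = max(2, 3, 1) = 3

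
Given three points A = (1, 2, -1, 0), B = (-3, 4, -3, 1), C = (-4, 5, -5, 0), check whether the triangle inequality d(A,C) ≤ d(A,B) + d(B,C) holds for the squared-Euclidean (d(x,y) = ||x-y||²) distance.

d(A,B) = 4² + 2² + 2² + 1² = 25, d(B,C) = 1² + 1² + 2² + 1² = 7, d(A,C) = 5² + 3² + 4² + 0² = 50.
d(A,C) = 50 > 25 + 7 = 32. Triangle inequality is VIOLATED. (Squared-Euclidean is not a metric — this is a counterexample.)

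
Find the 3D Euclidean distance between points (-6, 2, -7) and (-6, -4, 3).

√(Σ(x_i - y_i)²) = √((-6 - (-6))² + (2 - (-4))² + (-7 - 3)²)
= √(0² + 6² + (-10)²) = √(0 + 36 + 100) = √136 ≈ 11.6619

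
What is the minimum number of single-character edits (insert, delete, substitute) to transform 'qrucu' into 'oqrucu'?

Let D[i][j] be the edit distance between the first i characters of 'qrucu' and the first j characters of 'oqrucu', with D[i][0] = i, D[0][j] = j, and D[i][j] = D[i-1][j-1] if the characters match, else 1 + min(D[i-1][j], D[i][j-1], D[i-1][j-1]). Filling the table (rows: prefixes of 'qrucu', columns: prefixes of 'oqrucu'):
     ε  o  q  r  u  c  u
  ε  0  1  2  3  4  5  6
  q  1  1  1  2  3  4  5
  r  2  2  2  1  2  3  4
  u  3  3  3  2  1  2  3
  c  4  4  4  3  2  1  2
  u  5  5  5  4  3  2  1
The bottom-right entry gives D[5][6] = 1, so no sequence of fewer than 1 edit works. Backtracking through the table gives one optimal edit sequence (1 edit):
  qrucu → oqrucu (ins o @1)
Edit distance = 1.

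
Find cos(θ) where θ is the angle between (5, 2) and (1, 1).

With u = (5, 2), v = (1, 1):
u·v = 5·1 + 2·1 = 5 + 2 = 7.
|u| = √(5² + 2²) = √29, |v| = √(1² + 1²) = √2, so |u||v| = √(29·2) = √58.
cos θ = (u·v)/(|u||v|) = 7/√58 ≈ 0.9191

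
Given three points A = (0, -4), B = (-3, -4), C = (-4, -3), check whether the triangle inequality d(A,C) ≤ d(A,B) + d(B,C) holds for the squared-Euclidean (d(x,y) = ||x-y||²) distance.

d(A,B) = 3² + 0² = 9, d(B,C) = 1² + 1² = 2, d(A,C) = 4² + 1² = 17.
d(A,C) = 17 > 9 + 2 = 11. Triangle inequality is VIOLATED. (Squared-Euclidean is not a metric — this is a counterexample.)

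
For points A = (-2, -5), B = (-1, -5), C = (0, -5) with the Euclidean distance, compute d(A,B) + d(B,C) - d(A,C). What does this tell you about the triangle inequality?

d(A,B) = √(1² + 0²) = √1 = 1, d(B,C) = √(1² + 0²) = √1 = 1, d(A,C) = √(2² + 0²) = √4 = 2.
d(A,B) + d(B,C) - d(A,C) = 1 + 1 - 2 = 2 - 2 = 0. This is ≥ 0, so the triangle inequality holds for these points.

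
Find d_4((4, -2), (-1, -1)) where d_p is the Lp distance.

(Σ|x_i - y_i|^4)^(1/4) = (|4 - (-1)|^4 + |-2 - (-1)|^4)^(1/4)
= (5^4 + 1^4)^(1/4) = (625 + 1)^(1/4) = (626)^(1/4) ≈ 5.002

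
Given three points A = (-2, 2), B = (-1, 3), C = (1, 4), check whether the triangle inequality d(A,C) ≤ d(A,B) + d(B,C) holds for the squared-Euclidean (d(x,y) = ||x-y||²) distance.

d(A,B) = 1² + 1² = 2, d(B,C) = 2² + 1² = 5, d(A,C) = 3² + 2² = 13.
d(A,C) = 13 > 2 + 5 = 7. Triangle inequality is VIOLATED. (Squared-Euclidean is not a metric — this is a counterexample.)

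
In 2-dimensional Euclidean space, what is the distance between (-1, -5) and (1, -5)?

√(Σ(x_i - y_i)²) = √((-1 - 1)² + (-5 - (-5))²)
= √((-2)² + 0²) = √(4 + 0) = √4 = 2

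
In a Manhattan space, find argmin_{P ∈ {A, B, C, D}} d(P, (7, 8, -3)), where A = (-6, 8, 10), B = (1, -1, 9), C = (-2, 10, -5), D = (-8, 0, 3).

Distances: d(A) = 26, d(B) = 27, d(C) = 13, d(D) = 29. Nearest: C = (-2, 10, -5) with distance 13.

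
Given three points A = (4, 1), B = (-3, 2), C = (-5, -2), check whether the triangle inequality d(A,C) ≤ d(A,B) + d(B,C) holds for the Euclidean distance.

d(A,B) = √(7² + 1²) = √50 ≈ 7.0711, d(B,C) = √(2² + 4²) = √20 ≈ 4.4721, d(A,C) = √(9² + 3²) = √90 ≈ 9.4868.
d(A,C) ≈ 9.4868 ≤ 7.0711 + 4.4721 = 11.5432. Triangle inequality is satisfied.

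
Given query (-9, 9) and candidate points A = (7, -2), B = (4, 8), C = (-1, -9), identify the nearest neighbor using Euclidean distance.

Distances: d(A) ≈ 19.4165, d(B) ≈ 13.0384, d(C) ≈ 19.6977. Nearest: B = (4, 8) with distance 13.0384.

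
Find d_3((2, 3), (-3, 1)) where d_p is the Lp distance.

(Σ|x_i - y_i|^3)^(1/3) = (|2 - (-3)|^3 + |3 - 1|^3)^(1/3)
= (5^3 + 2^3)^(1/3) = (125 + 8)^(1/3) = (133)^(1/3) ≈ 5.1045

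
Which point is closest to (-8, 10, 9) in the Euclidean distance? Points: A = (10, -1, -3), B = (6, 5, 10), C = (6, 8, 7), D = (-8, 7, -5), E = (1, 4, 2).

Distances: d(A) ≈ 24.2693, d(B) ≈ 14.8997, d(C) ≈ 14.2829, d(D) ≈ 14.3178, d(E) ≈ 12.8841. Nearest: E = (1, 4, 2) with distance 12.8841.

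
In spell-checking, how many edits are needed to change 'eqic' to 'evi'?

Let D[i][j] be the edit distance between the first i characters of 'eqic' and the first j characters of 'evi', with D[i][0] = i, D[0][j] = j, and D[i][j] = D[i-1][j-1] if the characters match, else 1 + min(D[i-1][j], D[i][j-1], D[i-1][j-1]). Filling the table (rows: prefixes of 'eqic', columns: prefixes of 'evi'):
     ε  e  v  i
  ε  0  1  2  3
  e  1  0  1  2
  q  2  1  1  2
  i  3  2  2  1
  c  4  3  3  2
The bottom-right entry gives D[4][3] = 2, so no sequence of fewer than 2 edits works. Backtracking through the table gives one optimal edit sequence (2 edits):
  eqic → evic (sub q→v @2)
  evic → evi (del c @4)
Edit distance = 2.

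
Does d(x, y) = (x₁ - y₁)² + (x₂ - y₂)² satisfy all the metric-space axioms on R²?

No. The squared Euclidean distance fails the triangle inequality. Counterexample: x = (0, 0), y = (2, 3), z = (4, 6). d(x,z) = 4² + 6² = 52, but d(x,y) + d(y,z) = (2² + 3²) + (2² + 3²) = 13 + 13 = 26. Since 52 > 26, the triangle inequality is violated. (Note: √d, the ordinary Euclidean distance, IS a metric.)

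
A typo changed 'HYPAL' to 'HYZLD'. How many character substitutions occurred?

Differing positions: 3, 4, 5. Hamming distance = 3.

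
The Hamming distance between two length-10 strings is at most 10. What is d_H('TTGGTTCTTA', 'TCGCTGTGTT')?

Differing positions: 2, 4, 6, 7, 8, 10. Hamming distance = 6. The maximum possible Hamming distance for length-10 strings is 10, so d_H/10 = 6/10 = 0.6.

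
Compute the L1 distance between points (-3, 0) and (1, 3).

Σ|x_i - y_i| = |-3 - 1| + |0 - 3| = 4 + 3 = 7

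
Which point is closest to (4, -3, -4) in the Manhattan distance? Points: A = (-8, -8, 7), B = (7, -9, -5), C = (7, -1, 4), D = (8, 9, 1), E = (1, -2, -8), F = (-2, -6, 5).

Distances: d(A) = 28, d(B) = 10, d(C) = 13, d(D) = 21, d(E) = 8, d(F) = 18. Nearest: E = (1, -2, -8) with distance 8.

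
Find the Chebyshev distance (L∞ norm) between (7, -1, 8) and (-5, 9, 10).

max(|x_i - y_i|) = max(|7 - (-5)|, |-1 - 9|, |8 - 10|) = max(12, 10, 2) = 12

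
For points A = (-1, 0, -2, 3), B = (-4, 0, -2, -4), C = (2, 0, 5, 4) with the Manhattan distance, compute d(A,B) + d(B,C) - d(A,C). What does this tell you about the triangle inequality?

d(A,B) = 3 + 0 + 0 + 7 = 10, d(B,C) = 6 + 0 + 7 + 8 = 21, d(A,C) = 3 + 0 + 7 + 1 = 11.
d(A,B) + d(B,C) - d(A,C) = 10 + 21 - 11 = 31 - 11 = 20. This is ≥ 0, so the triangle inequality holds for these points.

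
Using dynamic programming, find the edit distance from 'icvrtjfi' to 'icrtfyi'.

Let D[i][j] be the edit distance between the first i characters of 'icvrtjfi' and the first j characters of 'icrtfyi', with D[i][0] = i, D[0][j] = j, and D[i][j] = D[i-1][j-1] if the characters match, else 1 + min(D[i-1][j], D[i][j-1], D[i-1][j-1]). Filling the table (rows: prefixes of 'icvrtjfi', columns: prefixes of 'icrtfyi'):
     ε  i  c  r  t  f  y  i
  ε  0  1  2  3  4  5  6  7
  i  1  0  1  2  3  4  5  6
  c  2  1  0  1  2  3  4  5
  v  3  2  1  1  2  3  4  5
  r  4  3  2  1  2  3  4  5
  t  5  4  3  2  1  2  3  4
  j  6  5  4  3  2  2  3  4
  f  7  6  5  4  3  2  3  4
  i  8  7  6  5  4  3  3  3
The bottom-right entry gives D[8][7] = 3, so no sequence of fewer than 3 edits works. Backtracking through the table gives one optimal edit sequence (3 edits):
  icvrtjfi → icrtjfi (del v @3)
  icrtjfi → icrtffi (sub j→f @5)
  icrtffi → icrtfyi (sub f→y @6)
Edit distance = 3.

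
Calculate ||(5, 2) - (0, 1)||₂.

√(Σ(x_i - y_i)²) = √((5 - 0)² + (2 - 1)²)
= √(5² + 1²) = √(25 + 1) = √26 ≈ 5.099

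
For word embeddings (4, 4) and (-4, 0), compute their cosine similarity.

With u = (4, 4), v = (-4, 0):
u·v = 4·(-4) + 4·0 = (-16) + 0 = -16.
|u| = √(4² + 4²) = √32, |v| = √((-4)² + 0²) = √16, so |u||v| = √(32·16) = √512.
cos θ = (u·v)/(|u||v|) = -16/√512 ≈ -0.7071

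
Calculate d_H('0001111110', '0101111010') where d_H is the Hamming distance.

Differing positions: 2, 8. Hamming distance = 2.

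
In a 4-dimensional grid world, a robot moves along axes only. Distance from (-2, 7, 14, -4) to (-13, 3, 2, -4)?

Σ|x_i - y_i| = |-2 - (-13)| + |7 - 3| + |14 - 2| + |-4 - (-4)| = 11 + 4 + 12 + 0 = 27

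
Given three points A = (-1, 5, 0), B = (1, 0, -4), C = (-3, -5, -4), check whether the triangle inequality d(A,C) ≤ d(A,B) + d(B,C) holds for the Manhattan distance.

d(A,B) = 2 + 5 + 4 = 11, d(B,C) = 4 + 5 + 0 = 9, d(A,C) = 2 + 10 + 4 = 16.
d(A,C) = 16 ≤ 11 + 9 = 20. Triangle inequality is satisfied.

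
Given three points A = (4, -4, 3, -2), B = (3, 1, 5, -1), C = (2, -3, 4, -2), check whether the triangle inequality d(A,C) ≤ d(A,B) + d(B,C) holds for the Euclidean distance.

d(A,B) = √(1² + 5² + 2² + 1²) = √31 ≈ 5.5678, d(B,C) = √(1² + 4² + 1² + 1²) = √19 ≈ 4.3589, d(A,C) = √(2² + 1² + 1² + 0²) = √6 ≈ 2.4495.
d(A,C) ≈ 2.4495 ≤ 5.5678 + 4.3589 = 9.9267. Triangle inequality is satisfied.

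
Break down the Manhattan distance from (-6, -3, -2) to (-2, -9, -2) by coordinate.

Σ|x_i - y_i| = |-6 - (-2)| + |-3 - (-9)| + |-2 - (-2)| = 4 + 6 + 0 = 10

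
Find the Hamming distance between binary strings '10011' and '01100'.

Differing positions: 1, 2, 3, 4, 5. Hamming distance = 5.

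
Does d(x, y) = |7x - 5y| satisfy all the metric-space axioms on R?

No. d fails symmetry: d(2, 6) = |7·2 - 5·6| = |-16| = 16, but d(6, 2) = |7·6 - 5·2| = |32| = 32. Since 16 ≠ 32, d(x,y) ≠ d(y,x) in general.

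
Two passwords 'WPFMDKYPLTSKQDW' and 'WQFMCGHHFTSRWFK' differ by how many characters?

Differing positions: 2, 5, 6, 7, 8, 9, 12, 13, 14, 15. Hamming distance = 10.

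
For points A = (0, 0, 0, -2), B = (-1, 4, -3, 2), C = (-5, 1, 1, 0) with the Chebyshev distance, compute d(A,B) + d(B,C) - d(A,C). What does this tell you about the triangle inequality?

d(A,B) = max(1, 4, 3, 4) = 4, d(B,C) = max(4, 3, 4, 2) = 4, d(A,C) = max(5, 1, 1, 2) = 5.
d(A,B) + d(B,C) - d(A,C) = 4 + 4 - 5 = 8 - 5 = 3. This is ≥ 0, so the triangle inequality holds for these points.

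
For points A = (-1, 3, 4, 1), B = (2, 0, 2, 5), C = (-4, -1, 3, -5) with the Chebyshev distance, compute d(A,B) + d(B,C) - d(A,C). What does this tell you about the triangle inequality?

d(A,B) = max(3, 3, 2, 4) = 4, d(B,C) = max(6, 1, 1, 10) = 10, d(A,C) = max(3, 4, 1, 6) = 6.
d(A,B) + d(B,C) - d(A,C) = 4 + 10 - 6 = 14 - 6 = 8. This is ≥ 0, so the triangle inequality holds for these points.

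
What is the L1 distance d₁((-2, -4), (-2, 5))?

Σ|x_i - y_i| = |-2 - (-2)| + |-4 - 5| = 0 + 9 = 9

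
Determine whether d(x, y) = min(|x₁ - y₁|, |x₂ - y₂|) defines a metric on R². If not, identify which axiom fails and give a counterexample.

No. d fails identity of indiscernibles: take x = (5, 0) and y = (5, 3). Then d(x,y) = min(|5 - 5|, |0 - 3|) = min(0, 3) = 0, yet x ≠ y.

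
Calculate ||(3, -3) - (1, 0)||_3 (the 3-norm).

(Σ|x_i - y_i|^3)^(1/3) = (|3 - 1|^3 + |-3 - 0|^3)^(1/3)
= (2^3 + 3^3)^(1/3) = (8 + 27)^(1/3) = (35)^(1/3) ≈ 3.2711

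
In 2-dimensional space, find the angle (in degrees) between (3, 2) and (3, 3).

With u = (3, 2), v = (3, 3):
u·v = 3·3 + 2·3 = 9 + 6 = 15.
|u| = √(3² + 2²) = √13, |v| = √(3² + 3²) = √18, so |u||v| = √(13·18) = √234.
cos θ = (u·v)/(|u||v|) = 15/√234 ≈ 0.980581
θ = arccos(0.980581) ≈ 11.31°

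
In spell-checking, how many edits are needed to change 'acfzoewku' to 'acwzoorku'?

Let D[i][j] be the edit distance between the first i characters of 'acfzoewku' and the first j characters of 'acwzoorku', with D[i][0] = i, D[0][j] = j, and D[i][j] = D[i-1][j-1] if the characters match, else 1 + min(D[i-1][j], D[i][j-1], D[i-1][j-1]). Filling the table (rows: prefixes of 'acfzoewku', columns: prefixes of 'acwzoorku'):
     ε  a  c  w  z  o  o  r  k  u
  ε  0  1  2  3  4  5  6  7  8  9
  a  1  0  1  2  3  4  5  6  7  8
  c  2  1  0  1  2  3  4  5  6  7
  f  3  2  1  1  2  3  4  5  6  7
  z  4  3  2  2  1  2  3  4  5  6
  o  5  4  3  3  2  1  2  3  4  5
  e  6  5  4  4  3  2  2  3  4  5
  w  7  6  5  4  4  3  3  3  4  5
  k  8  7  6  5  5  4  4  4  3  4
  u  9  8  7  6  6  5  5  5  4  3
The bottom-right entry gives D[9][9] = 3, so no sequence of fewer than 3 edits works. Backtracking through the table gives one optimal edit sequence (3 edits):
  acfzoewku → acwzoewku (sub f→w @3)
  acwzoewku → acwzoowku (sub e→o @6)
  acwzoowku → acwzoorku (sub w→r @7)
Edit distance = 3.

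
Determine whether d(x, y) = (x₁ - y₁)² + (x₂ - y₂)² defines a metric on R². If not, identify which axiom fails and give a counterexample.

No. The squared Euclidean distance fails the triangle inequality. Counterexample: x = (0, 0), y = (4, 4), z = (8, 8). d(x,z) = 8² + 8² = 128, but d(x,y) + d(y,z) = (4² + 4²) + (4² + 4²) = 32 + 32 = 64. Since 128 > 64, the triangle inequality is violated. (Note: √d, the ordinary Euclidean distance, IS a metric.)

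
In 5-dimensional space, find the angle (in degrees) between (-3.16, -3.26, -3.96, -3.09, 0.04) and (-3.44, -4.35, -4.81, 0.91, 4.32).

With u = (-3.16, -3.26, -3.96, -3.09, 0.04), v = (-3.44, -4.35, -4.81, 0.91, 4.32):
u·v = (-3.16)·(-3.44) + (-3.26)·(-4.35) + (-3.96)·(-4.81) + (-3.09)·0.91 + 0.04·4.32 = 10.8704 + 14.181 + 19.0476 + (-2.8119) + 0.1728 = 41.4599.
|u| = √((-3.16)² + (-3.26)² + (-3.96)² + (-3.09)² + 0.04²) = √(9.9856 + 10.6276 + 15.6816 + 9.5481 + 0.0016) = √45.8445, |v| = √((-3.44)² + (-4.35)² + (-4.81)² + 0.91² + 4.32²) = √(11.8336 + 18.9225 + 23.1361 + 0.8281 + 18.6624) = √73.3827.
cos θ = (u·v)/(|u||v|) = 41.4599/(√45.8445·√73.3827) ≈ 0.714805
θ = arccos(0.714805) ≈ 44.37°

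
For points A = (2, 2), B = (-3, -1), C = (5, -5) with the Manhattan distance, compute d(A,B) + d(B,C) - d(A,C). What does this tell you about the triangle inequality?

d(A,B) = 5 + 3 = 8, d(B,C) = 8 + 4 = 12, d(A,C) = 3 + 7 = 10.
d(A,B) + d(B,C) - d(A,C) = 8 + 12 - 10 = 20 - 10 = 10. This is ≥ 0, so the triangle inequality holds for these points.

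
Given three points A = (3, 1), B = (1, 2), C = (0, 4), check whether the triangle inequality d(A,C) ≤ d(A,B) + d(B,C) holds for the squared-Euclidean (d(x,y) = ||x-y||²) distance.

d(A,B) = 2² + 1² = 5, d(B,C) = 1² + 2² = 5, d(A,C) = 3² + 3² = 18.
d(A,C) = 18 > 5 + 5 = 10. Triangle inequality is VIOLATED. (Squared-Euclidean is not a metric — this is a counterexample.)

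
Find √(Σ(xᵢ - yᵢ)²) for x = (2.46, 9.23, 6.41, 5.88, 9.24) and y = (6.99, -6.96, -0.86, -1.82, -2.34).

√(Σ(x_i - y_i)²) = √((2.46 - 6.99)² + (9.23 - (-6.96))² + (6.41 - (-0.86))² + (5.88 - (-1.82))² + (9.24 - (-2.34))²)
= √((-4.53)² + 16.19² + 7.27² + 7.7² + 11.58²) = √(20.5209 + 262.1161 + 52.8529 + 59.29 + 134.0964) = √528.8763 ≈ 22.9973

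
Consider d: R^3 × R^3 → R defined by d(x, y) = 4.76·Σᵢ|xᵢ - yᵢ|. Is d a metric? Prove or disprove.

Yes. The L1 (Manhattan) norm induces a metric on R^3, and multiplying a metric by a positive constant 4.76 > 0 preserves all four axioms: non-negativity (4.76·||x-y|| ≥ 0), identity (4.76·||x-y|| = 0 ⟺ ||x-y|| = 0 ⟺ x = y), symmetry (||x-y|| = ||y-x||), and the triangle inequality (4.76·||x-z|| ≤ 4.76·||x-y|| + 4.76·||y-z||). So d is a metric.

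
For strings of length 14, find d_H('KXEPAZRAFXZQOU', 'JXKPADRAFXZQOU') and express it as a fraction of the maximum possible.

Differing positions: 1, 3, 6. Hamming distance = 3. The maximum possible Hamming distance for length-14 strings is 14, so d_H/14 = 3/14 ≈ 0.2143.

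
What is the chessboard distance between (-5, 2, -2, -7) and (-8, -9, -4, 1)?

max(|x_i - y_i|) = max(|-5 - (-8)|, |2 - (-9)|, |-2 - (-4)|, |-7 - 1|) = max(3, 11, 2, 8) = 11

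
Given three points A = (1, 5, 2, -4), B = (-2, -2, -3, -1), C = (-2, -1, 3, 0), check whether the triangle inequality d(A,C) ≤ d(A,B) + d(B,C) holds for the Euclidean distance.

d(A,B) = √(3² + 7² + 5² + 3²) = √92 ≈ 9.5917, d(B,C) = √(0² + 1² + 6² + 1²) = √38 ≈ 6.1644, d(A,C) = √(3² + 6² + 1² + 4²) = √62 ≈ 7.874.
d(A,C) ≈ 7.874 ≤ 9.5917 + 6.1644 = 15.7561. Triangle inequality is satisfied.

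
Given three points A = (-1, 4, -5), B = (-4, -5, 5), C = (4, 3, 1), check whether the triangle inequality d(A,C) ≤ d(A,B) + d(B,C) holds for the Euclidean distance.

d(A,B) = √(3² + 9² + 10²) = √190 ≈ 13.784, d(B,C) = √(8² + 8² + 4²) = √144 = 12, d(A,C) = √(5² + 1² + 6²) = √62 ≈ 7.874.
d(A,C) ≈ 7.874 ≤ 13.784 + 12 = 25.784. Triangle inequality is satisfied.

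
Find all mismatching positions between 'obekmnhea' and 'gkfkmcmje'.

Differing positions: 1, 2, 3, 6, 7, 8, 9. Hamming distance = 7.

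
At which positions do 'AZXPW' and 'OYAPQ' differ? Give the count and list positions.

Differing positions: 1, 2, 3, 5. Hamming distance = 4.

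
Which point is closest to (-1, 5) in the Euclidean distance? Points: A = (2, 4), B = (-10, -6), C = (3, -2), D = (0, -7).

Distances: d(A) ≈ 3.1623, d(B) ≈ 14.2127, d(C) ≈ 8.0623, d(D) ≈ 12.0416. Nearest: A = (2, 4) with distance 3.1623.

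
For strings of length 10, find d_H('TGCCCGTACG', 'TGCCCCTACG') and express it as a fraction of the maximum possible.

Differing positions: 6. Hamming distance = 1. The maximum possible Hamming distance for length-10 strings is 10, so d_H/10 = 1/10 = 0.1.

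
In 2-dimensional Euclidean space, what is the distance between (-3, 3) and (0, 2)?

√(Σ(x_i - y_i)²) = √((-3 - 0)² + (3 - 2)²)
= √((-3)² + 1²) = √(9 + 1) = √10 ≈ 3.1623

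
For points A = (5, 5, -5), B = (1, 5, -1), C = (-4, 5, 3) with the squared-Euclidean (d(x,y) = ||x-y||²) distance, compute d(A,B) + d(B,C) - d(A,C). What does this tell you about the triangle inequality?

d(A,B) = 4² + 0² + 4² = 32, d(B,C) = 5² + 0² + 4² = 41, d(A,C) = 9² + 0² + 8² = 145.
d(A,B) + d(B,C) - d(A,C) = 32 + 41 - 145 = 73 - 145 = -72. This is < 0, so the triangle inequality FAILS for these points (squared-Euclidean is not a metric).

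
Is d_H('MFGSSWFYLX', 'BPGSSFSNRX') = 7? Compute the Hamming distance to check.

Differing positions: 1, 2, 6, 7, 8, 9. Hamming distance = 6, so the claim that d_H = 7 is false.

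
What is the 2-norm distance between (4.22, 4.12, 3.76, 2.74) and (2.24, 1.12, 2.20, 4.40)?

(Σ|x_i - y_i|^2)^(1/2) = (|4.22 - 2.24|^2 + |4.12 - 1.12|^2 + |3.76 - 2.2|^2 + |2.74 - 4.4|^2)^(1/2)
= (1.98^2 + 3^2 + 1.56^2 + 1.66^2)^(1/2) = (3.9204 + 9 + 2.4336 + 2.7556)^(1/2) = (18.1096)^(1/2) ≈ 4.2555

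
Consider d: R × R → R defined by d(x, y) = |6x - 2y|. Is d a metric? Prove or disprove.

No. d fails symmetry: d(3, 6) = |6·3 - 2·6| = |6| = 6, but d(6, 3) = |6·6 - 2·3| = |30| = 30. Since 6 ≠ 30, d(x,y) ≠ d(y,x) in general.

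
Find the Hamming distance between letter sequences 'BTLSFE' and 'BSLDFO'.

Differing positions: 2, 4, 6. Hamming distance = 3.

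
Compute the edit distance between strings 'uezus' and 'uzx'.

Let D[i][j] be the edit distance between the first i characters of 'uezus' and the first j characters of 'uzx', with D[i][0] = i, D[0][j] = j, and D[i][j] = D[i-1][j-1] if the characters match, else 1 + min(D[i-1][j], D[i][j-1], D[i-1][j-1]). Filling the table (rows: prefixes of 'uezus', columns: prefixes of 'uzx'):
     ε  u  z  x
  ε  0  1  2  3
  u  1  0  1  2
  e  2  1  1  2
  z  3  2  1  2
  u  4  3  2  2
  s  5  4  3  3
The bottom-right entry gives D[5][3] = 3, so no sequence of fewer than 3 edits works. Backtracking through the table gives one optimal edit sequence (3 edits):
  uezus → uzus (del e @2)
  uzus → uzs (del u @3)
  uzs → uzx (sub s→x @3)
Edit distance = 3.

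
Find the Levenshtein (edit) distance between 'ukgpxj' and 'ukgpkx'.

Let D[i][j] be the edit distance between the first i characters of 'ukgpxj' and the first j characters of 'ukgpkx', with D[i][0] = i, D[0][j] = j, and D[i][j] = D[i-1][j-1] if the characters match, else 1 + min(D[i-1][j], D[i][j-1], D[i-1][j-1]). Filling the table (rows: prefixes of 'ukgpxj', columns: prefixes of 'ukgpkx'):
     ε  u  k  g  p  k  x
  ε  0  1  2  3  4  5  6
  u  1  0  1  2  3  4  5
  k  2  1  0  1  2  3  4
  g  3  2  1  0  1  2  3
  p  4  3  2  1  0  1  2
  x  5  4  3  2  1  1  1
  j  6  5  4  3  2  2  2
The bottom-right entry gives D[6][6] = 2, so no sequence of fewer than 2 edits works. Backtracking through the table gives one optimal edit sequence (2 edits):
  ukgpxj → ukgpkj (sub x→k @5)
  ukgpkj → ukgpkx (sub j→x @6)
Edit distance = 2.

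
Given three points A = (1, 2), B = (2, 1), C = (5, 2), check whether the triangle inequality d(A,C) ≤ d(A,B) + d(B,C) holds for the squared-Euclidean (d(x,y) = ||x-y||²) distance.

d(A,B) = 1² + 1² = 2, d(B,C) = 3² + 1² = 10, d(A,C) = 4² + 0² = 16.
d(A,C) = 16 > 2 + 10 = 12. Triangle inequality is VIOLATED. (Squared-Euclidean is not a metric — this is a counterexample.)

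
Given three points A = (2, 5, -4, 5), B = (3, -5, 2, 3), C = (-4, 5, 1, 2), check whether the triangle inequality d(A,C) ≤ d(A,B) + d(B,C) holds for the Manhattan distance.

d(A,B) = 1 + 10 + 6 + 2 = 19, d(B,C) = 7 + 10 + 1 + 1 = 19, d(A,C) = 6 + 0 + 5 + 3 = 14.
d(A,C) = 14 ≤ 19 + 19 = 38. Triangle inequality is satisfied.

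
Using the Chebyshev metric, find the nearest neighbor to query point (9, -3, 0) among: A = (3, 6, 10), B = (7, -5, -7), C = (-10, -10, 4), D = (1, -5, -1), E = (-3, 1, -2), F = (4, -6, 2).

Distances: d(A) = 10, d(B) = 7, d(C) = 19, d(D) = 8, d(E) = 12, d(F) = 5. Nearest: F = (4, -6, 2) with distance 5.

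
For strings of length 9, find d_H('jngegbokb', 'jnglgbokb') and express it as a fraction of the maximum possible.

Differing positions: 4. Hamming distance = 1. The maximum possible Hamming distance for length-9 strings is 9, so d_H/9 = 1/9 ≈ 0.1111.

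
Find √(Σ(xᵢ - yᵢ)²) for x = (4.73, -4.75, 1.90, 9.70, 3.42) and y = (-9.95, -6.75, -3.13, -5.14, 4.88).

√(Σ(x_i - y_i)²) = √((4.73 - (-9.95))² + (-4.75 - (-6.75))² + (1.9 - (-3.13))² + (9.7 - (-5.14))² + (3.42 - 4.88)²)
= √(14.68² + 2² + 5.03² + 14.84² + (-1.46)²) = √(215.5024 + 4 + 25.3009 + 220.2256 + 2.1316) = √467.1605 ≈ 21.6139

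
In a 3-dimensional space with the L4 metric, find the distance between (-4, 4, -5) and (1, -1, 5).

(Σ|x_i - y_i|^4)^(1/4) = (|-4 - 1|^4 + |4 - (-1)|^4 + |-5 - 5|^4)^(1/4)
= (5^4 + 5^4 + 10^4)^(1/4) = (625 + 625 + 10000)^(1/4) = (11250)^(1/4) ≈ 10.2988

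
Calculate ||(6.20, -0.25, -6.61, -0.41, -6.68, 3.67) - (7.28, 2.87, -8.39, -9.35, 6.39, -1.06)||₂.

√(Σ(x_i - y_i)²) = √((6.2 - 7.28)² + (-0.25 - 2.87)² + (-6.61 - (-8.39))² + (-0.41 - (-9.35))² + (-6.68 - 6.39)² + (3.67 - (-1.06))²)
= √((-1.08)² + (-3.12)² + 1.78² + 8.94² + (-13.07)² + 4.73²) = √(1.1664 + 9.7344 + 3.1684 + 79.9236 + 170.8249 + 22.3729) = √287.1906 ≈ 16.9467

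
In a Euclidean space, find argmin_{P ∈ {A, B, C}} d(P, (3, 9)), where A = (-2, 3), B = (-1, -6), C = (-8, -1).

Distances: d(A) ≈ 7.8102, d(B) ≈ 15.5242, d(C) ≈ 14.8661. Nearest: A = (-2, 3) with distance 7.8102.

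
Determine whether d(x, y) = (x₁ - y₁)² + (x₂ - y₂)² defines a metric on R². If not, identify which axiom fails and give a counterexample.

No. The squared Euclidean distance fails the triangle inequality. Counterexample: x = (0, 0), y = (2, 5), z = (4, 10). d(x,z) = 4² + 10² = 116, but d(x,y) + d(y,z) = (2² + 5²) + (2² + 5²) = 29 + 29 = 58. Since 116 > 58, the triangle inequality is violated. (Note: √d, the ordinary Euclidean distance, IS a metric.)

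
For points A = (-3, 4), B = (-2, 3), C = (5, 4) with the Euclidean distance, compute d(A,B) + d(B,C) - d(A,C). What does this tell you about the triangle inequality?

d(A,B) = √(1² + 1²) = √2 ≈ 1.4142, d(B,C) = √(7² + 1²) = √50 ≈ 7.0711, d(A,C) = √(8² + 0²) = √64 = 8.
d(A,B) + d(B,C) - d(A,C) = 1.4142 + 7.0711 - 8 = 8.4853 - 8 = 0.4853 (to 4 decimal places). This is ≥ 0, so the triangle inequality holds for these points.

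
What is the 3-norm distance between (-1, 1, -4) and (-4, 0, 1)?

(Σ|x_i - y_i|^3)^(1/3) = (|-1 - (-4)|^3 + |1 - 0|^3 + |-4 - 1|^3)^(1/3)
= (3^3 + 1^3 + 5^3)^(1/3) = (27 + 1 + 125)^(1/3) = (153)^(1/3) ≈ 5.3485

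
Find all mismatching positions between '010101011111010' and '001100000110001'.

Differing positions: 2, 3, 6, 8, 9, 12, 14, 15. Hamming distance = 8.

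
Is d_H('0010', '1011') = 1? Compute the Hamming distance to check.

Differing positions: 1, 4. Hamming distance = 2, so the claim that d_H = 1 is false.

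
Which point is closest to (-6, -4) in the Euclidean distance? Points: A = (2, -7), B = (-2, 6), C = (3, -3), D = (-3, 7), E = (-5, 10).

Distances: d(A) ≈ 8.544, d(B) ≈ 10.7703, d(C) ≈ 9.0554, d(D) ≈ 11.4018, d(E) ≈ 14.0357. Nearest: A = (2, -7) with distance 8.544.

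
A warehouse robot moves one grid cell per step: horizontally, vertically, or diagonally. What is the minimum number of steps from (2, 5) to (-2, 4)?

max(|x_i - y_i|) = max(|2 - (-2)|, |5 - 4|) = max(4, 1) = 4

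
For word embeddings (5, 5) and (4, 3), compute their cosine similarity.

With u = (5, 5), v = (4, 3):
u·v = 5·4 + 5·3 = 20 + 15 = 35.
|u| = √(5² + 5²) = √50, |v| = √(4² + 3²) = √25, so |u||v| = √(50·25) = √1250.
cos θ = (u·v)/(|u||v|) = 35/√1250 ≈ 0.9899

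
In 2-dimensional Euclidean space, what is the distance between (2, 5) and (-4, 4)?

√(Σ(x_i - y_i)²) = √((2 - (-4))² + (5 - 4)²)
= √(6² + 1²) = √(36 + 1) = √37 ≈ 6.0828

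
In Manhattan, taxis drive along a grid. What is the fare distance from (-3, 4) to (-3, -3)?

Σ|x_i - y_i| = |-3 - (-3)| + |4 - (-3)| = 0 + 7 = 7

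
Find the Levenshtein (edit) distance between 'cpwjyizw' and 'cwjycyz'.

Let D[i][j] be the edit distance between the first i characters of 'cpwjyizw' and the first j characters of 'cwjycyz', with D[i][0] = i, D[0][j] = j, and D[i][j] = D[i-1][j-1] if the characters match, else 1 + min(D[i-1][j], D[i][j-1], D[i-1][j-1]). Filling the table (rows: prefixes of 'cpwjyizw', columns: prefixes of 'cwjycyz'):
     ε  c  w  j  y  c  y  z
  ε  0  1  2  3  4  5  6  7
  c  1  0  1  2  3  4  5  6
  p  2  1  1  2  3  4  5  6
  w  3  2  1  2  3  4  5  6
  j  4  3  2  1  2  3  4  5
  y  5  4  3  2  1  2  3  4
  i  6  5  4  3  2  2  3  4
  z  7  6  5  4  3  3  3  3
  w  8  7  6  5  4  4  4  4
The bottom-right entry gives D[8][7] = 4, so no sequence of fewer than 4 edits works. Backtracking through the table gives one optimal edit sequence (4 edits):
  cpwjyizw → cwjyizw (del p @2)
  cwjyizw → cwjyczw (sub i→c @5)
  cwjyczw → cwjycyw (sub z→y @6)
  cwjycyw → cwjycyz (sub w→z @7)
Edit distance = 4.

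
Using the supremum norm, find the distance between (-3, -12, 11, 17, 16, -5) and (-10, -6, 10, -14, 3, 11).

max(|x_i - y_i|) = max(|-3 - (-10)|, |-12 - (-6)|, |11 - 10|, |17 - (-14)|, |16 - 3|, |-5 - 11|) = max(7, 6, 1, 31, 13, 16) = 31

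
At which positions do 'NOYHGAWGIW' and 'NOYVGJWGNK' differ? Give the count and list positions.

Differing positions: 4, 6, 9, 10. Hamming distance = 4.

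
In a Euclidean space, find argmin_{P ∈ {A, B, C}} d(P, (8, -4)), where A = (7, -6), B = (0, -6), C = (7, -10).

Distances: d(A) ≈ 2.2361, d(B) ≈ 8.2462, d(C) ≈ 6.0828. Nearest: A = (7, -6) with distance 2.2361.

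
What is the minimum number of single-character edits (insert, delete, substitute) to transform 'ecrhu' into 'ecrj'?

Let D[i][j] be the edit distance between the first i characters of 'ecrhu' and the first j characters of 'ecrj', with D[i][0] = i, D[0][j] = j, and D[i][j] = D[i-1][j-1] if the characters match, else 1 + min(D[i-1][j], D[i][j-1], D[i-1][j-1]). Filling the table (rows: prefixes of 'ecrhu', columns: prefixes of 'ecrj'):
     ε  e  c  r  j
  ε  0  1  2  3  4
  e  1  0  1  2  3
  c  2  1  0  1  2
  r  3  2  1  0  1
  h  4  3  2  1  1
  u  5  4  3  2  2
The bottom-right entry gives D[5][4] = 2, so no sequence of fewer than 2 edits works. Backtracking through the table gives one optimal edit sequence (2 edits):
  ecrhu → ecru (del h @4)
  ecru → ecrj (sub u→j @4)
Edit distance = 2.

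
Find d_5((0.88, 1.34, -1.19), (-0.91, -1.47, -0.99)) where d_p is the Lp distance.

(Σ|x_i - y_i|^5)^(1/5) = (|0.88 - (-0.91)|^5 + |1.34 - (-1.47)|^5 + |-1.19 - (-0.99)|^5)^(1/5)
= (1.79^5 + 2.81^5 + 0.2^5)^(1/5) ≈ (18.3766 + 175.199 + 0.0003)^(1/5) = (193.5759)^(1/5) ≈ 2.8666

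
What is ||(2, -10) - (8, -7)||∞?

max(|x_i - y_i|) = max(|2 - 8|, |-10 - (-7)|) = max(6, 3) = 6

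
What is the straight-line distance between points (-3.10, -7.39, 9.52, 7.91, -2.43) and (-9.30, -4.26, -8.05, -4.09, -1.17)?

√(Σ(x_i - y_i)²) = √((-3.1 - (-9.3))² + (-7.39 - (-4.26))² + (9.52 - (-8.05))² + (7.91 - (-4.09))² + (-2.43 - (-1.17))²)
= √(6.2² + (-3.13)² + 17.57² + 12² + (-1.26)²) = √(38.44 + 9.7969 + 308.7049 + 144 + 1.5876) = √502.5294 ≈ 22.4172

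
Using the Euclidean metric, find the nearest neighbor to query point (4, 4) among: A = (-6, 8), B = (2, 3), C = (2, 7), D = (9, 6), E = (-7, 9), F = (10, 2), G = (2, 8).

Distances: d(A) ≈ 10.7703, d(B) ≈ 2.2361, d(C) ≈ 3.6056, d(D) ≈ 5.3852, d(E) ≈ 12.083, d(F) ≈ 6.3246, d(G) ≈ 4.4721. Nearest: B = (2, 3) with distance 2.2361.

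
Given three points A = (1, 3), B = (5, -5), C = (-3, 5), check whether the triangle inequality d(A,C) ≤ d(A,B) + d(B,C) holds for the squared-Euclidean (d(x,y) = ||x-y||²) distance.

d(A,B) = 4² + 8² = 80, d(B,C) = 8² + 10² = 164, d(A,C) = 4² + 2² = 20.
d(A,C) = 20 ≤ 80 + 164 = 244. Triangle inequality is satisfied.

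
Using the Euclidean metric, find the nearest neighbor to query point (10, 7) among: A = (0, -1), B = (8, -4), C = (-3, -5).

Distances: d(A) ≈ 12.8062, d(B) ≈ 11.1803, d(C) ≈ 17.6918. Nearest: B = (8, -4) with distance 11.1803.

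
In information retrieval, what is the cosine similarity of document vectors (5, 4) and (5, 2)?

With u = (5, 4), v = (5, 2):
u·v = 5·5 + 4·2 = 25 + 8 = 33.
|u| = √(5² + 4²) = √41, |v| = √(5² + 2²) = √29, so |u||v| = √(41·29) = √1189.
cos θ = (u·v)/(|u||v|) = 33/√1189 ≈ 0.957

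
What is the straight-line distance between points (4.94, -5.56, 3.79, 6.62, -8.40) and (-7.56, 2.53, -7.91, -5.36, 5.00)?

√(Σ(x_i - y_i)²) = √((4.94 - (-7.56))² + (-5.56 - 2.53)² + (3.79 - (-7.91))² + (6.62 - (-5.36))² + (-8.4 - 5)²)
= √(12.5² + (-8.09)² + 11.7² + 11.98² + (-13.4)²) = √(156.25 + 65.4481 + 136.89 + 143.5204 + 179.56) = √681.6685 ≈ 26.1088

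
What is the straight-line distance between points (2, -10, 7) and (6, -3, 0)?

√(Σ(x_i - y_i)²) = √((2 - 6)² + (-10 - (-3))² + (7 - 0)²)
= √((-4)² + (-7)² + 7²) = √(16 + 49 + 49) = √114 ≈ 10.6771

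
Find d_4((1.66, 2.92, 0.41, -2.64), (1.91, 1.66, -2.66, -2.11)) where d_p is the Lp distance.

(Σ|x_i - y_i|^4)^(1/4) = (|1.66 - 1.91|^4 + |2.92 - 1.66|^4 + |0.41 - (-2.66)|^4 + |-2.64 - (-2.11)|^4)^(1/4)
= (0.25^4 + 1.26^4 + 3.07^4 + 0.53^4)^(1/4) ≈ (0.0039 + 2.5205 + 88.8287 + 0.0789)^(1/4) = (91.432)^(1/4) ≈ 3.0922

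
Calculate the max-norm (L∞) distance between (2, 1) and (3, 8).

max(|x_i - y_i|) = max(|2 - 3|, |1 - 8|) = max(1, 7) = 7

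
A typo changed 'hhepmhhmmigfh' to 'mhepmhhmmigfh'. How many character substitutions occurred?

Differing positions: 1. Hamming distance = 1.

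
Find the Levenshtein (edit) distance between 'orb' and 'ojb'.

Let D[i][j] be the edit distance between the first i characters of 'orb' and the first j characters of 'ojb', with D[i][0] = i, D[0][j] = j, and D[i][j] = D[i-1][j-1] if the characters match, else 1 + min(D[i-1][j], D[i][j-1], D[i-1][j-1]). Filling the table (rows: prefixes of 'orb', columns: prefixes of 'ojb'):
     ε  o  j  b
  ε  0  1  2  3
  o  1  0  1  2
  r  2  1  1  2
  b  3  2  2  1
The bottom-right entry gives D[3][3] = 1, so no sequence of fewer than 1 edit works. Backtracking through the table gives one optimal edit sequence (1 edit):
  orb → ojb (sub r→j @2)
Edit distance = 1.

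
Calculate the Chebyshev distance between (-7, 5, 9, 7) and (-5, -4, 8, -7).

max(|x_i - y_i|) = max(|-7 - (-5)|, |5 - (-4)|, |9 - 8|, |7 - (-7)|) = max(2, 9, 1, 14) = 14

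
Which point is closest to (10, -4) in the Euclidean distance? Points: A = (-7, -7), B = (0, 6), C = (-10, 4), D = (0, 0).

Distances: d(A) ≈ 17.2627, d(B) ≈ 14.1421, d(C) ≈ 21.5407, d(D) ≈ 10.7703. Nearest: D = (0, 0) with distance 10.7703.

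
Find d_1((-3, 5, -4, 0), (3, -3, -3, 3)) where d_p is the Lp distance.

Σ|x_i - y_i| = |-3 - 3| + |5 - (-3)| + |-4 - (-3)| + |0 - 3| = 6 + 8 + 1 + 3 = 18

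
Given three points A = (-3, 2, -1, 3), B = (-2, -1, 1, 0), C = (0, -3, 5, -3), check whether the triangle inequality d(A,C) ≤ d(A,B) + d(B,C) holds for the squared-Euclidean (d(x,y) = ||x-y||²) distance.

d(A,B) = 1² + 3² + 2² + 3² = 23, d(B,C) = 2² + 2² + 4² + 3² = 33, d(A,C) = 3² + 5² + 6² + 6² = 106.
d(A,C) = 106 > 23 + 33 = 56. Triangle inequality is VIOLATED. (Squared-Euclidean is not a metric — this is a counterexample.)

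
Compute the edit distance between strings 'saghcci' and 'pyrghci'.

Let D[i][j] be the edit distance between the first i characters of 'saghcci' and the first j characters of 'pyrghci', with D[i][0] = i, D[0][j] = j, and D[i][j] = D[i-1][j-1] if the characters match, else 1 + min(D[i-1][j], D[i][j-1], D[i-1][j-1]). Filling the table (rows: prefixes of 'saghcci', columns: prefixes of 'pyrghci'):
     ε  p  y  r  g  h  c  i
  ε  0  1  2  3  4  5  6  7
  s  1  1  2  3  4  5  6  7
  a  2  2  2  3  4  5  6  7
  g  3  3  3  3  3  4  5  6
  h  4  4  4  4  4  3  4  5
  c  5  5  5  5  5  4  3  4
  c  6  6  6  6  6  5  4  4
  i  7  7  7  7  7  6  5  4
The bottom-right entry gives D[7][7] = 4, so no sequence of fewer than 4 edits works. Backtracking through the table gives one optimal edit sequence (4 edits):
  saghcci → psaghcci (ins p @1)
  psaghcci → pyaghcci (sub s→y @2)
  pyaghcci → pyrghcci (sub a→r @3)
  pyrghcci → pyrghci (del c @6)
Edit distance = 4.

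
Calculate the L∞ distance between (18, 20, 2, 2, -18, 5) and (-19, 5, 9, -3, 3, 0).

max(|x_i - y_i|) = max(|18 - (-19)|, |20 - 5|, |2 - 9|, |2 - (-3)|, |-18 - 3|, |5 - 0|) = max(37, 15, 7, 5, 21, 5) = 37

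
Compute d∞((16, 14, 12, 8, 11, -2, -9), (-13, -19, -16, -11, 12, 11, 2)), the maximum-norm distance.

max(|x_i - y_i|) = max(|16 - (-13)|, |14 - (-19)|, |12 - (-16)|, |8 - (-11)|, |11 - 12|, |-2 - 11|, |-9 - 2|) = max(29, 33, 28, 19, 1, 13, 11) = 33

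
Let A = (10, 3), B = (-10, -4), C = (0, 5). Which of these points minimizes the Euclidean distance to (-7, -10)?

Distances: d(A) ≈ 21.4009, d(B) ≈ 6.7082, d(C) ≈ 16.5529. Nearest: B = (-10, -4) with distance 6.7082.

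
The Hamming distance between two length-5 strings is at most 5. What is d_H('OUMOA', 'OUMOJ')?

Differing positions: 5. Hamming distance = 1. The maximum possible Hamming distance for length-5 strings is 5, so d_H/5 = 1/5 = 0.2.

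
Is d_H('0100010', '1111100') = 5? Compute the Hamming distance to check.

Differing positions: 1, 3, 4, 5, 6. Hamming distance = 5, so the claim is true.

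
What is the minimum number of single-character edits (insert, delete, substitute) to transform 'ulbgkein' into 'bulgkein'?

Let D[i][j] be the edit distance between the first i characters of 'ulbgkein' and the first j characters of 'bulgkein', with D[i][0] = i, D[0][j] = j, and D[i][j] = D[i-1][j-1] if the characters match, else 1 + min(D[i-1][j], D[i][j-1], D[i-1][j-1]). Filling the table (rows: prefixes of 'ulbgkein', columns: prefixes of 'bulgkein'):
     ε  b  u  l  g  k  e  i  n
  ε  0  1  2  3  4  5  6  7  8
  u  1  1  1  2  3  4  5  6  7
  l  2  2  2  1  2  3  4  5  6
  b  3  2  3  2  2  3  4  5  6
  g  4  3  3  3  2  3  4  5  6
  k  5  4  4  4  3  2  3  4  5
  e  6  5  5  5  4  3  2  3  4
  i  7  6  6  6  5  4  3  2  3
  n  8  7  7  7  6  5  4  3  2
The bottom-right entry gives D[8][8] = 2, so no sequence of fewer than 2 edits works. Backtracking through the table gives one optimal edit sequence (2 edits):
  ulbgkein → bulbgkein (ins b @1)
  bulbgkein → bulgkein (del b @4)
Edit distance = 2.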